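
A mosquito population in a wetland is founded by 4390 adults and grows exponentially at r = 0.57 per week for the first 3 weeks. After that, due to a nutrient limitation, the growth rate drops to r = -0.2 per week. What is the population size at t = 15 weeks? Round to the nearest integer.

2202 adults

Phase 1: N(3) = 4390·e^(0.57×3) = 4390·e^1.71 = 24272.1.
Phase 2 runs for 15 − 3 = 12 weeks at r = -0.2.
N(15) = 24272.1·e^(-0.2×12) = 24272.1·e^-2.4 = 2201.92.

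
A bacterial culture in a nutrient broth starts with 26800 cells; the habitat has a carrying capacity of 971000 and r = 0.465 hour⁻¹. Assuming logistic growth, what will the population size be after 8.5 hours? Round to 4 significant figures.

579100 cells

A = (K − N₀)/N₀ = (971000 − 26800)/26800 = 35.231.
N(t) = K/(1 + A·e^(−rt)) = 971000/(1 + 35.231×e^(−0.465×8.5)).
e^(−3.953) = 0.019207; denominator = 1 + 35.231×0.019207 = 1.6767.
N = 971000/1.6767 = 579122.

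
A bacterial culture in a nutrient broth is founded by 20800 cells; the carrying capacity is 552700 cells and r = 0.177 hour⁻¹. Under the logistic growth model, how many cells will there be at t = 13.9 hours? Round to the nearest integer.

A = (K − N₀)/N₀ = (552700 − 20800)/20800 = 25.572.
N(t) = K/(1 + A·e^(−rt)) = 552700/(1 + 25.572×e^(−0.177×13.9)).
e^(−2.46) = 0.085409; denominator = 1 + 25.572×0.085409 = 3.1841.
N = 552700/3.1841 = 173581.

173581 cells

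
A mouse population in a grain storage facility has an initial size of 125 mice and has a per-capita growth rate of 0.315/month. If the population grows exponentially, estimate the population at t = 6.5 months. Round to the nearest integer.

969 mice

N(t) = N₀·e^(rt) = 125 × e^(0.315×6.5) = 125 × e^2.047.
e^2.047 ≈ 7.7485, so N ≈ 125 × 7.7485 = 968.563.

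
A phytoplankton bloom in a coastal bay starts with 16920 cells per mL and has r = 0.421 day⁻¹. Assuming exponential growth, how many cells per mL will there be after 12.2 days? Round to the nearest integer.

N(t) = N₀·e^(rt) = 16920 × e^(0.421×12.2) = 16920 × e^5.136.
e^5.136 ≈ 170.07, so N ≈ 16920 × 170.07 = 2.877555×10^6.

2877555 cells per mL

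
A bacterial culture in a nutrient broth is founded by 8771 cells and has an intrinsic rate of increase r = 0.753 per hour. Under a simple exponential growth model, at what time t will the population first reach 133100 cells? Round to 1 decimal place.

3.6 hours

Set N₀·e^(rt) = 133100: e^(0.753·t) = 133100/8771 = 15.175.
0.753·t = ln(15.175) = 2.7196, so t = 2.7196/0.753 = 3.6118.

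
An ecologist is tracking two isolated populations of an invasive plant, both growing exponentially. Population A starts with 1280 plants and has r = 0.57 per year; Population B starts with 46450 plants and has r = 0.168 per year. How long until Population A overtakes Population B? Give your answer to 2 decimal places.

Set 1280·e^(0.57t) = 46450·e^(0.168t).
e^((0.57 − 0.168)t) = 46450/1280 → e^(0.402·t) = 36.289.
0.402·t = ln(36.289) = 3.5915, so t = 3.5915/0.402 = 8.9341.

8.93 years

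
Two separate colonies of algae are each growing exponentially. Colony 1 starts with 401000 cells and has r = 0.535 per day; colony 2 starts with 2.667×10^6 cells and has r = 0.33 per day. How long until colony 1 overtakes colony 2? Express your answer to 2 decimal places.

Set 401000·e^(0.535t) = 2.667×10^6·e^(0.33t).
e^((0.535 − 0.33)t) = 2.667×10^6/401000 → e^(0.205·t) = 6.6509.
0.205·t = ln(6.6509) = 1.8947, so t = 1.8947/0.205 = 9.2427.

9.24 days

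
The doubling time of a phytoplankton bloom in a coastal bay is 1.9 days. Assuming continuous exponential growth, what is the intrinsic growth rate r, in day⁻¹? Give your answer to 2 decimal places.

0.36 per day

r = ln(2)/t_d = 0.6931/1.9 = 0.36481.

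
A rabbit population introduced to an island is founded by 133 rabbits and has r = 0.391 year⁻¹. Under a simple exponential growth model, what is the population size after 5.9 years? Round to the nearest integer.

1336 rabbits

N(t) = N₀·e^(rt) = 133 × e^(0.391×5.9) = 133 × e^2.307.
e^2.307 ≈ 10.043, so N ≈ 133 × 10.043 = 1335.75.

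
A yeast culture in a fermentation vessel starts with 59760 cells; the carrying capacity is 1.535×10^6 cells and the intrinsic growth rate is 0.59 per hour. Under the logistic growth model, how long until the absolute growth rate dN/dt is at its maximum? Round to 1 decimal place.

5.4 hours

Logistic growth is fastest at N = K/2 = 767500.
A = (K − N₀)/N₀ = 24.686. Set K/(1 + A·e^(−rt)) = K/2 → A·e^(−rt) = 1.
e^(−0.59t) = 1/24.686 = 0.0405087, so t = ln(24.686)/0.59 = 3.2062/0.59 = 5.4343.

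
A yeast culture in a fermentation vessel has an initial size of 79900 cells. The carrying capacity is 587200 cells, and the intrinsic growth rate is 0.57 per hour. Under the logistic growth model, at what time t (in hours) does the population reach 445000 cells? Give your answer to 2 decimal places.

5.24 hours

A = (K − N₀)/N₀ = (587200 − 79900)/79900 = 6.3492.
Solve 587200/(1 + 6.3492·e^(−0.57t)) = 445000: 1 + 6.3492·e^(−0.57t) = 1.3196, so e^(−0.57t) = 0.0503294.
−0.57·t = ln(0.0503294) = -2.9892, so t = 2.9892/0.57 = 5.2442.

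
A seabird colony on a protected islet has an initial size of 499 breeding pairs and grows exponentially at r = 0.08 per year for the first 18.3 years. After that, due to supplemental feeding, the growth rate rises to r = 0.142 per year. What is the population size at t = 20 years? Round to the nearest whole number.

Phase 1: N(18.3) = 499·e^(0.08×18.3) = 499·e^1.464 = 2157.29.
Phase 2 runs for 20 − 18.3 = 1.7 years at r = 0.142.
N(20) = 2157.29·e^(0.142×1.7) = 2157.29·e^0.2414 = 2746.29.

2746 breeding pairs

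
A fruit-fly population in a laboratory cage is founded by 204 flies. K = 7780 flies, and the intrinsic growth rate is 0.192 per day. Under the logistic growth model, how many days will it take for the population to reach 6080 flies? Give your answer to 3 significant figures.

25.5 days

A = (K − N₀)/N₀ = (7780 − 204)/204 = 37.137.
Solve 7780/(1 + 37.137·e^(−0.192t)) = 6080: 1 + 37.137·e^(−0.192t) = 1.2796, so e^(−0.192t) = 0.00752897.
−0.192·t = ln(0.00752897) = -4.889, so t = 4.889/0.192 = 25.464.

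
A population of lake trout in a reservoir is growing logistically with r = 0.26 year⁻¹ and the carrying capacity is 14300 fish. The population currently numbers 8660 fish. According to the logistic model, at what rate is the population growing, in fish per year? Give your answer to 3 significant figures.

888 fish per year

dN/dt = rN(1 − N/K) = 0.26 × 8660 × (1 − 8660/14300).
1 − 8660/14300 = 0.39441; dN/dt = 0.26 × 8660 × 0.39441 = 888.04.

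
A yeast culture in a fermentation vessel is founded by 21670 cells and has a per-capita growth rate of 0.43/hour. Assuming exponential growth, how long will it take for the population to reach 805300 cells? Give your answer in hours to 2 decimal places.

8.41 hours

Set N₀·e^(rt) = 805300: e^(0.43·t) = 805300/21670 = 37.162.
0.43·t = ln(37.162) = 3.6153, so t = 3.6153/0.43 = 8.4076.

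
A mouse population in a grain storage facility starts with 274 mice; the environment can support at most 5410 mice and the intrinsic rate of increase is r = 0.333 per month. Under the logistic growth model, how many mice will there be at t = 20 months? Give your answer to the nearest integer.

5283 mice

A = (K − N₀)/N₀ = (5410 − 274)/274 = 18.745.
N(t) = K/(1 + A·e^(−rt)) = 5410/(1 + 18.745×e^(−0.333×20)).
e^(−6.66) = 0.0012811; denominator = 1 + 18.745×0.0012811 = 1.024.
N = 5410/1.024 = 5283.13.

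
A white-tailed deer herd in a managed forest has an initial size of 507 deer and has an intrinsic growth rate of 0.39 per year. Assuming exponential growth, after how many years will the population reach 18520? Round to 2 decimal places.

9.23 years

Set N₀·e^(rt) = 18520: e^(0.39·t) = 18520/507 = 36.529.
0.39·t = ln(36.529) = 3.5981, so t = 3.5981/0.39 = 9.2259.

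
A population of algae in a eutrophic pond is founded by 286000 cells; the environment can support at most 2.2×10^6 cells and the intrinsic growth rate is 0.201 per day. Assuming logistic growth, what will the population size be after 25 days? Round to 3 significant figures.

A = (K − N₀)/N₀ = (2.2×10^6 − 286000)/286000 = 6.6923.
N(t) = K/(1 + A·e^(−rt)) = 2.2×10^6/(1 + 6.6923×e^(−0.201×25)).
e^(−5.025) = 0.0065716; denominator = 1 + 6.6923×0.0065716 = 1.044.
N = 2.2×10^6/1.044 = 2.107322×10^6.

2110000 cells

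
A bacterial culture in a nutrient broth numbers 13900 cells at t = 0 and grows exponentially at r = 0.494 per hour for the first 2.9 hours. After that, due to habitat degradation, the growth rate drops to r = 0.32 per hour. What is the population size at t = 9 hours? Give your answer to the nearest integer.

410136 cells

Phase 1: N(2.9) = 13900·e^(0.494×2.9) = 13900·e^1.433 = 58235.1.
Phase 2 runs for 9 − 2.9 = 6.1 hours at r = 0.32.
N(9) = 58235.1·e^(0.32×6.1) = 58235.1·e^1.952 = 410136.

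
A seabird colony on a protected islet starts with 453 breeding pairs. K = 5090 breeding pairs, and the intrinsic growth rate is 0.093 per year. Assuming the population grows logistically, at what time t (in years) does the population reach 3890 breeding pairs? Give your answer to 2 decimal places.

37.66 years

A = (K − N₀)/N₀ = (5090 − 453)/453 = 10.236.
Solve 5090/(1 + 10.236·e^(−0.093t)) = 3890: 1 + 10.236·e^(−0.093t) = 1.3085, so e^(−0.093t) = 0.0301365.
−0.093·t = ln(0.0301365) = -3.502, so t = 3.502/0.093 = 37.656.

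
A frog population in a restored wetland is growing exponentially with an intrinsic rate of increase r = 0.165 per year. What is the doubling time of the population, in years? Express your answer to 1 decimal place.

Doubling time t_d = ln(2)/r = 0.6931/0.165 = 4.2009.

4.2 years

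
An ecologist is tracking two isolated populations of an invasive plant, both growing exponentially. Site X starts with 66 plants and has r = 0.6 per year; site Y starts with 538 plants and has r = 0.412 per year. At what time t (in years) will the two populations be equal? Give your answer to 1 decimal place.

Set 66·e^(0.6t) = 538·e^(0.412t).
e^((0.6 − 0.412)t) = 538/66 → e^(0.188·t) = 8.1515.
0.188·t = ln(8.1515) = 2.0982, so t = 2.0982/0.188 = 11.161.

11.2 years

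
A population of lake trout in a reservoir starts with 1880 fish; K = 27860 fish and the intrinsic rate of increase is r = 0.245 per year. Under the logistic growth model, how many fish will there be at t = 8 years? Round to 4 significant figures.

A = (K − N₀)/N₀ = (27860 − 1880)/1880 = 13.819.
N(t) = K/(1 + A·e^(−rt)) = 27860/(1 + 13.819×e^(−0.245×8)).
e^(−1.96) = 0.14086; denominator = 1 + 13.819×0.14086 = 2.9465.
N = 27860/2.9465 = 9455.15.

9455 fish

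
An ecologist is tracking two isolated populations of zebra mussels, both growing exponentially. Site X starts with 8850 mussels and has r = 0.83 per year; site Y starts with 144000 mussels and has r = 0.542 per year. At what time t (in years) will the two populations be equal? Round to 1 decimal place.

Set 8850·e^(0.83t) = 144000·e^(0.542t).
e^((0.83 − 0.542)t) = 144000/8850 → e^(0.288·t) = 16.271.
0.288·t = ln(16.271) = 2.7894, so t = 2.7894/0.288 = 9.6854.

9.7 years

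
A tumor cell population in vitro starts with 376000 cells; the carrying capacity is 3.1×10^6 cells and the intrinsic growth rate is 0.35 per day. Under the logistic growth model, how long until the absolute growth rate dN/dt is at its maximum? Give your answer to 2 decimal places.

5.66 days

Logistic growth is fastest at N = K/2 = 1.55×10^6.
A = (K − N₀)/N₀ = 7.2447. Set K/(1 + A·e^(−rt)) = K/2 → A·e^(−rt) = 1.
e^(−0.35t) = 1/7.2447 = 0.138032, so t = ln(7.2447)/0.35 = 1.9803/0.35 = 5.6579.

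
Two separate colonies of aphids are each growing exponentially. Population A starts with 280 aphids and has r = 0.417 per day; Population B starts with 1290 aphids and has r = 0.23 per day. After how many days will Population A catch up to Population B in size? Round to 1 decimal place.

Set 280·e^(0.417t) = 1290·e^(0.23t).
e^((0.417 − 0.23)t) = 1290/280 → e^(0.187·t) = 4.6071.
0.187·t = ln(4.6071) = 1.5276, so t = 1.5276/0.187 = 8.169.

8.2 days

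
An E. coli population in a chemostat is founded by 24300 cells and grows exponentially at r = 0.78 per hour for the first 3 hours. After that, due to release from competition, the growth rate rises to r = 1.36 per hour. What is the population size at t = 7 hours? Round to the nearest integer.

58132278 cells

Phase 1: N(3) = 24300·e^(0.78×3) = 24300·e^2.34 = 252264.
Phase 2 runs for 7 − 3 = 4 hours at r = 1.36.
N(7) = 252264·e^(1.36×4) = 252264·e^5.44 = 5.813228×10^7.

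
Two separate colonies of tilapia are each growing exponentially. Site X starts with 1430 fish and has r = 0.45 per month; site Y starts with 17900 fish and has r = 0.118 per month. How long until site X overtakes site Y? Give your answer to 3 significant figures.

Set 1430·e^(0.45t) = 17900·e^(0.118t).
e^((0.45 − 0.118)t) = 17900/1430 → e^(0.332·t) = 12.517.
0.332·t = ln(12.517) = 2.5271, so t = 2.5271/0.332 = 7.6118.

7.61 months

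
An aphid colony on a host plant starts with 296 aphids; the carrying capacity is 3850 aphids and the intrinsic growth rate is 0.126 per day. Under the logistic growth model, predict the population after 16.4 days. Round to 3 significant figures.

A = (K − N₀)/N₀ = (3850 − 296)/296 = 12.007.
N(t) = K/(1 + A·e^(−rt)) = 3850/(1 + 12.007×e^(−0.126×16.4)).
e^(−2.066) = 0.12664; denominator = 1 + 12.007×0.12664 = 2.5205.
N = 3850/2.5205 = 1527.45.

1530 aphids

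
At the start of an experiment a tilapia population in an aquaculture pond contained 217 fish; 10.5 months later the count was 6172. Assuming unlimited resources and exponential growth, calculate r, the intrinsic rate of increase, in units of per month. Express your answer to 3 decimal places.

0.319 per month

From N(t) = N₀·e^(rt): e^(r·10.5) = 6172/217 = 28.442.
r·10.5 = ln(28.442) = 3.3479, so r = 3.3479/10.5 = 0.31885.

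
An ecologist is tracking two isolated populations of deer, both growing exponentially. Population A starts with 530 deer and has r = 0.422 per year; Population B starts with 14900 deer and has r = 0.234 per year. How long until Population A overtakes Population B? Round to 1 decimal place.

17.7 years

Set 530·e^(0.422t) = 14900·e^(0.234t).
e^((0.422 − 0.234)t) = 14900/530 → e^(0.188·t) = 28.113.
0.188·t = ln(28.113) = 3.3362, so t = 3.3362/0.188 = 17.746.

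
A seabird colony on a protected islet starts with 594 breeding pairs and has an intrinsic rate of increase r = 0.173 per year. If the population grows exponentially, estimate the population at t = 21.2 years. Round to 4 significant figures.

N(t) = N₀·e^(rt) = 594 × e^(0.173×21.2) = 594 × e^3.668.
e^3.668 ≈ 39.158, so N ≈ 594 × 39.158 = 23259.7.

23260 breeding pairs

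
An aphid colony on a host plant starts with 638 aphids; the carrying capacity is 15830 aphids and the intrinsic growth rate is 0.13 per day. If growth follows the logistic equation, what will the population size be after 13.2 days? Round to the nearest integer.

2998 aphids

A = (K − N₀)/N₀ = (15830 − 638)/638 = 23.812.
N(t) = K/(1 + A·e^(−rt)) = 15830/(1 + 23.812×e^(−0.13×13.2)).
e^(−1.716) = 0.17978; denominator = 1 + 23.812×0.17978 = 5.281.
N = 15830/5.281 = 2997.54.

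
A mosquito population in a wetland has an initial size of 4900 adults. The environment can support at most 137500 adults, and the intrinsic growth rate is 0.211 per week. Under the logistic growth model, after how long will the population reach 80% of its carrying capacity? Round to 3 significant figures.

22.2 weeks

A = (K − N₀)/N₀ = (137500 − 4900)/4900 = 27.061.
Solve 137500/(1 + 27.061·e^(−0.211t)) = 110000: 1 + 27.061·e^(−0.211t) = 1.25, so e^(−0.211t) = 0.00923831.
−0.211·t = ln(0.00923831) = -4.6844, so t = 4.6844/0.211 = 22.201.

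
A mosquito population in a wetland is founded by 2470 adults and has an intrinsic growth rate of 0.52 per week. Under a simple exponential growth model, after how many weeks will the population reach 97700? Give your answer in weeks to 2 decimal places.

7.07 weeks

Set N₀·e^(rt) = 97700: e^(0.52·t) = 97700/2470 = 39.555.
0.52·t = ln(39.555) = 3.6777, so t = 3.6777/0.52 = 7.0725.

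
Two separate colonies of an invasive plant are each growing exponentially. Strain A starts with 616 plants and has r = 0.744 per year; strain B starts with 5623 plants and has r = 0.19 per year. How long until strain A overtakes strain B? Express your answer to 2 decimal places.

Set 616·e^(0.744t) = 5623·e^(0.19t).
e^((0.744 − 0.19)t) = 5623/616 → e^(0.554·t) = 9.1282.
0.554·t = ln(9.1282) = 2.2114, so t = 2.2114/0.554 = 3.9916.

3.99 years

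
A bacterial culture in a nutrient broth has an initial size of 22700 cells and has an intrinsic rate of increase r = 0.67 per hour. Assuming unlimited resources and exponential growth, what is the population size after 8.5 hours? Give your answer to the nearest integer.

6750453 cells

N(t) = N₀·e^(rt) = 22700 × e^(0.67×8.5) = 22700 × e^5.695.
e^5.695 ≈ 297.38, so N ≈ 22700 × 297.38 = 6.750453×10^6.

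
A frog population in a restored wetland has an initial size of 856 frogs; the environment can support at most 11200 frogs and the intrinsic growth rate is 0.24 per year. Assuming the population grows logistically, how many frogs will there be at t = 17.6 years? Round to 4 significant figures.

9516 frogs

A = (K − N₀)/N₀ = (11200 − 856)/856 = 12.084.
N(t) = K/(1 + A·e^(−rt)) = 11200/(1 + 12.084×e^(−0.24×17.6)).
e^(−4.224) = 0.01464; denominator = 1 + 12.084×0.01464 = 1.1769.
N = 11200/1.1769 = 9516.44.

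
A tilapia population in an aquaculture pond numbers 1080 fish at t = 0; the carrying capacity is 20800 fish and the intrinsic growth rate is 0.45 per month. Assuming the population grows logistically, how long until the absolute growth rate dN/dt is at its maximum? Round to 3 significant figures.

6.45 months

Logistic growth is fastest at N = K/2 = 10400.
A = (K − N₀)/N₀ = 18.259. Set K/(1 + A·e^(−rt)) = K/2 → A·e^(−rt) = 1.
e^(−0.45t) = 1/18.259 = 0.0547667, so t = ln(18.259)/0.45 = 2.9047/0.45 = 6.4548.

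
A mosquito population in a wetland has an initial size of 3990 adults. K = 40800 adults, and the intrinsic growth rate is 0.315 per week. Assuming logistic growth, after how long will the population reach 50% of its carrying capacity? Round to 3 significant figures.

7.05 weeks

A = (K − N₀)/N₀ = (40800 − 3990)/3990 = 9.2256.
Solve 40800/(1 + 9.2256·e^(−0.315t)) = 20400: 1 + 9.2256·e^(−0.315t) = 2, so e^(−0.315t) = 0.108394.
−0.315·t = ln(0.108394) = -2.222, so t = 2.222/0.315 = 7.0539.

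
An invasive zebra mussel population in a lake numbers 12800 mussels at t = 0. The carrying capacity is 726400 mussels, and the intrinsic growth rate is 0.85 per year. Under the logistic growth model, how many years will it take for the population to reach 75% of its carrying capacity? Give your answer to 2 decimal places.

6.02 years

A = (K − N₀)/N₀ = (726400 − 12800)/12800 = 55.75.
Solve 726400/(1 + 55.75·e^(−0.85t)) = 544800: 1 + 55.75·e^(−0.85t) = 1.3333, so e^(−0.85t) = 0.00597907.
−0.85·t = ln(0.00597907) = -5.1195, so t = 5.1195/0.85 = 6.0229.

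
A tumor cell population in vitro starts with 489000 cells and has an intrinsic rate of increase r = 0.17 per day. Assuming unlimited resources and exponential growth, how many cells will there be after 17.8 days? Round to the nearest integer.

N(t) = N₀·e^(rt) = 489000 × e^(0.17×17.8) = 489000 × e^3.026.
e^3.026 ≈ 20.615, so N ≈ 489000 × 20.615 = 1.008054×10^7.

10080544 cells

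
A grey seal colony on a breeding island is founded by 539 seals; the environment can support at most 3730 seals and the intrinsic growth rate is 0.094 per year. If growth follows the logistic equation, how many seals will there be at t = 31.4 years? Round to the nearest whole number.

2849 seals

A = (K − N₀)/N₀ = (3730 − 539)/539 = 5.9202.
N(t) = K/(1 + A·e^(−rt)) = 3730/(1 + 5.9202×e^(−0.094×31.4)).
e^(−2.952) = 0.052256; denominator = 1 + 5.9202×0.052256 = 1.3094.
N = 3730/1.3094 = 2848.7.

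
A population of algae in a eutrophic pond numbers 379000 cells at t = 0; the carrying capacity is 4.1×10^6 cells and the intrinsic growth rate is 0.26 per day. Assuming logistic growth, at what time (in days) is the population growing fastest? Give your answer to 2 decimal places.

Logistic growth is fastest at N = K/2 = 2.05×10^6.
A = (K − N₀)/N₀ = 9.8179. Set K/(1 + A·e^(−rt)) = K/2 → A·e^(−rt) = 1.
e^(−0.26t) = 1/9.8179 = 0.101854, so t = ln(9.8179)/0.26 = 2.2842/0.26 = 8.7854.

8.79 days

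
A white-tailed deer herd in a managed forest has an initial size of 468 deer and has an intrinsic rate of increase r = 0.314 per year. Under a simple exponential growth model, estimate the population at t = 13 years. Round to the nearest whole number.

27735 deer

N(t) = N₀·e^(rt) = 468 × e^(0.314×13) = 468 × e^4.082.
e^4.082 ≈ 59.264, so N ≈ 468 × 59.264 = 27735.5.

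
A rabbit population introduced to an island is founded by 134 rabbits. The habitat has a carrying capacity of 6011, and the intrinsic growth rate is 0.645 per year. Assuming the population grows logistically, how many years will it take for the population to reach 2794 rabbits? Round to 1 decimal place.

A = (K − N₀)/N₀ = (6011 − 134)/134 = 43.858.
Solve 6011/(1 + 43.858·e^(−0.645t)) = 2794: 1 + 43.858·e^(−0.645t) = 2.1514, so e^(−0.645t) = 0.0262527.
−0.645·t = ln(0.0262527) = -3.64, so t = 3.64/0.645 = 5.6434.

5.6 years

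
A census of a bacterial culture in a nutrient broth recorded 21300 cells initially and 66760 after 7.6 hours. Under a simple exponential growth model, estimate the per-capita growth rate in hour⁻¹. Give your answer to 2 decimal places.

From N(t) = N₀·e^(rt): e^(r·7.6) = 66760/21300 = 3.1343.
r·7.6 = ln(3.1343) = 1.1424, so r = 1.1424/7.6 = 0.15032.

0.15 per hour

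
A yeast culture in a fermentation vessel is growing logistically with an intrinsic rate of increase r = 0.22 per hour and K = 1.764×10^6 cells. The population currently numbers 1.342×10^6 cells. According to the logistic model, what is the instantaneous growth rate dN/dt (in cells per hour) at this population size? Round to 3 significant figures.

70600 cells per hour

dN/dt = rN(1 − N/K) = 0.22 × 1.342×10^6 × (1 − 1.342×10^6/1.764×10^6).
1 − 1.342×10^6/1.764×10^6 = 0.23923; dN/dt = 0.22 × 1.342×10^6 × 0.23923 = 70630.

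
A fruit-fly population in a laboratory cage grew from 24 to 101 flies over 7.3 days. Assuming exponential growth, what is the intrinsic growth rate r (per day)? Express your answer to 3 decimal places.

From N(t) = N₀·e^(rt): e^(r·7.3) = 101/24 = 4.2083.
r·7.3 = ln(4.2083) = 1.4371, so r = 1.4371/7.3 = 0.19686.

0.197 per day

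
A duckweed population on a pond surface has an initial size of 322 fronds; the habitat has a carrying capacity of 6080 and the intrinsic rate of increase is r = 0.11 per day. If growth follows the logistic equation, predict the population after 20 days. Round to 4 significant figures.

2039 fronds

A = (K − N₀)/N₀ = (6080 − 322)/322 = 17.882.
N(t) = K/(1 + A·e^(−rt)) = 6080/(1 + 17.882×e^(−0.11×20)).
e^(−2.2) = 0.1108; denominator = 1 + 17.882×0.1108 = 2.9814.
N = 6080/2.9814 = 2039.32.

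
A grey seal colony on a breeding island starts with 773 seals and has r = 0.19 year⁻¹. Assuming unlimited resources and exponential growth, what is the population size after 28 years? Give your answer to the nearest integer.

N(t) = N₀·e^(rt) = 773 × e^(0.19×28) = 773 × e^5.32.
e^5.32 ≈ 204.38, so N ≈ 773 × 204.38 = 157989.

157989 seals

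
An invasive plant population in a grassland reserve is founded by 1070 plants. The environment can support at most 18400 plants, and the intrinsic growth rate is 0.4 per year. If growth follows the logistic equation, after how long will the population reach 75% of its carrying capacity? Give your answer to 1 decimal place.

A = (K − N₀)/N₀ = (18400 − 1070)/1070 = 16.196.
Solve 18400/(1 + 16.196·e^(−0.4t)) = 13800: 1 + 16.196·e^(−0.4t) = 1.3333, so e^(−0.4t) = 0.0205809.
−0.4·t = ln(0.0205809) = -3.8834, so t = 3.8834/0.4 = 9.7085.

9.7 years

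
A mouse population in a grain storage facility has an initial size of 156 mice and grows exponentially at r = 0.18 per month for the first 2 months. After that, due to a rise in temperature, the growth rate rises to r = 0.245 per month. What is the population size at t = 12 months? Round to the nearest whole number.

Phase 1: N(2) = 156·e^(0.18×2) = 156·e^0.36 = 223.599.
Phase 2 runs for 12 − 2 = 10 months at r = 0.245.
N(12) = 223.599·e^(0.245×10) = 223.599·e^2.45 = 2591.15.

2591 mice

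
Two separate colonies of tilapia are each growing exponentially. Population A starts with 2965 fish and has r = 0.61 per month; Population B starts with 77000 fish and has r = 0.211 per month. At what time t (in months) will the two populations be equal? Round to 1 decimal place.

8.2 months

Set 2965·e^(0.61t) = 77000·e^(0.211t).
e^((0.61 − 0.211)t) = 77000/2965 → e^(0.399·t) = 25.97.
0.399·t = ln(25.97) = 3.2569, so t = 3.2569/0.399 = 8.1627.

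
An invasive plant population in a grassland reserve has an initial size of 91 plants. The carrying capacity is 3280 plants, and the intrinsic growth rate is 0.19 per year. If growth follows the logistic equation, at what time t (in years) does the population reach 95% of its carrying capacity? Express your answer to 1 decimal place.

A = (K − N₀)/N₀ = (3280 − 91)/91 = 35.044.
Solve 3280/(1 + 35.044·e^(−0.19t)) = 3116: 1 + 35.044·e^(−0.19t) = 1.0526, so e^(−0.19t) = 0.00150187.
−0.19·t = ln(0.00150187) = -6.501, so t = 6.501/0.19 = 34.216.

34.2 years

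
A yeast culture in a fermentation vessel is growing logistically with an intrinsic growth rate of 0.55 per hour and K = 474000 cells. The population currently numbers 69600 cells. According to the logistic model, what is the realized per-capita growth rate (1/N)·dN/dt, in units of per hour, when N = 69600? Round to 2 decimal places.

(1/N)·dN/dt = r(1 − N/K) = 0.55 × (1 − 69600/474000).
= 0.55 × 0.85316 = 0.46924.

0.47 per hour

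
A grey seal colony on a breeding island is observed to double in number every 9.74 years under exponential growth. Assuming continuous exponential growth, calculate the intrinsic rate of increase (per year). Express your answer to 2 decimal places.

r = ln(2)/t_d = 0.6931/9.74 = 0.071165.

0.07 per year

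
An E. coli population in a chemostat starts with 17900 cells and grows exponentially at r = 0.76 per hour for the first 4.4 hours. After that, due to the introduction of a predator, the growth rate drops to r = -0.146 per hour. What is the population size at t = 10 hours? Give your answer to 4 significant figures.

Phase 1: N(4.4) = 17900·e^(0.76×4.4) = 17900·e^3.344 = 507147.
Phase 2 runs for 10 − 4.4 = 5.6 hours at r = -0.146.
N(10) = 507147·e^(-0.146×5.6) = 507147·e^-0.8176 = 223900.

223900 cells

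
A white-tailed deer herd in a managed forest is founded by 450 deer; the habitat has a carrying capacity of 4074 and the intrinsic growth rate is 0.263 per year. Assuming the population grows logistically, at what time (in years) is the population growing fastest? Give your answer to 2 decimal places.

7.93 years

Logistic growth is fastest at N = K/2 = 2037.
A = (K − N₀)/N₀ = 8.0533. Set K/(1 + A·e^(−rt)) = K/2 → A·e^(−rt) = 1.
e^(−0.263t) = 1/8.0533 = 0.124172, so t = ln(8.0533)/0.263 = 2.0861/0.263 = 7.9319.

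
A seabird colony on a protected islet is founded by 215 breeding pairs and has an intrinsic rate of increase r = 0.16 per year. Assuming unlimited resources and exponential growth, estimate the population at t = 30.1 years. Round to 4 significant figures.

26550 breeding pairs

N(t) = N₀·e^(rt) = 215 × e^(0.16×30.1) = 215 × e^4.816.
e^4.816 ≈ 123.47, so N ≈ 215 × 123.47 = 26546.1.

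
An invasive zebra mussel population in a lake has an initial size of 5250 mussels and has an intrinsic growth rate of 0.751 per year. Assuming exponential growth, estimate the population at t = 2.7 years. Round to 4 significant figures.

N(t) = N₀·e^(rt) = 5250 × e^(0.751×2.7) = 5250 × e^2.028.
e^2.028 ≈ 7.5966, so N ≈ 5250 × 7.5966 = 39882.1.

39880 mussels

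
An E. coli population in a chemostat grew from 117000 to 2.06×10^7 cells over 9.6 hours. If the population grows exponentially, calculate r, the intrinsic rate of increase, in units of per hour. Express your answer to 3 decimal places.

0.539 per hour

From N(t) = N₀·e^(rt): e^(r·9.6) = 2.06×10^7/117000 = 176.07.
r·9.6 = ln(176.07) = 5.1709, so r = 5.1709/9.6 = 0.53863.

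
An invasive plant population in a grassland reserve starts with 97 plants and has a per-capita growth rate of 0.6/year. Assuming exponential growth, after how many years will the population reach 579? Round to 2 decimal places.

Set N₀·e^(rt) = 579: e^(0.6·t) = 579/97 = 5.9691.
0.6·t = ln(5.9691) = 1.7866, so t = 1.7866/0.6 = 2.9777.

2.98 years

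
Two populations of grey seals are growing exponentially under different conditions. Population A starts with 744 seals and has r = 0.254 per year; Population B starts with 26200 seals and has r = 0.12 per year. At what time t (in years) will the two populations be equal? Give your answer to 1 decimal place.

Set 744·e^(0.254t) = 26200·e^(0.12t).
e^((0.254 − 0.12)t) = 26200/744 → e^(0.134·t) = 35.215.
0.134·t = ln(35.215) = 3.5615, so t = 3.5615/0.134 = 26.578.

26.6 years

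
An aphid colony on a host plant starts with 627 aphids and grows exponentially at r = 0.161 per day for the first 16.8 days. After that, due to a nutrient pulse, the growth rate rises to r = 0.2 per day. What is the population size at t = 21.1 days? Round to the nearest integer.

Phase 1: N(16.8) = 627·e^(0.161×16.8) = 627·e^2.705 = 9374.48.
Phase 2 runs for 21.1 − 16.8 = 4.3 days at r = 0.2.
N(21.1) = 9374.48·e^(0.2×4.3) = 9374.48·e^0.86 = 22153.4.

22153 aphids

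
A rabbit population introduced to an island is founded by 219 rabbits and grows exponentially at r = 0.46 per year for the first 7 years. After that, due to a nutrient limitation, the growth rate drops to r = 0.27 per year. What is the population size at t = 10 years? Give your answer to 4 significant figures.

12320 rabbits

Phase 1: N(7) = 219·e^(0.46×7) = 219·e^3.22 = 5481.16.
Phase 2 runs for 10 − 7 = 3 years at r = 0.27.
N(10) = 5481.16·e^(0.27×3) = 5481.16·e^0.81 = 12321.1.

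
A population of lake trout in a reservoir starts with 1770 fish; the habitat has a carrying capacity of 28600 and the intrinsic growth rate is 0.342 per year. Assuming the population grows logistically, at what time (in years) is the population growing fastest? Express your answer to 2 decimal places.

Logistic growth is fastest at N = K/2 = 14300.
A = (K − N₀)/N₀ = 15.158. Set K/(1 + A·e^(−rt)) = K/2 → A·e^(−rt) = 1.
e^(−0.342t) = 1/15.158 = 0.0659709, so t = ln(15.158)/0.342 = 2.7185/0.342 = 7.949.

7.95 years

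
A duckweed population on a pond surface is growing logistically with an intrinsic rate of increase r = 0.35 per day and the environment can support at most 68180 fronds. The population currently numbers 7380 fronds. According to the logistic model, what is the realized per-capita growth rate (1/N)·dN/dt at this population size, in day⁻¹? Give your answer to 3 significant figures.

(1/N)·dN/dt = r(1 − N/K) = 0.35 × (1 − 7380/68180).
= 0.35 × 0.89176 = 0.31211.

0.312 per day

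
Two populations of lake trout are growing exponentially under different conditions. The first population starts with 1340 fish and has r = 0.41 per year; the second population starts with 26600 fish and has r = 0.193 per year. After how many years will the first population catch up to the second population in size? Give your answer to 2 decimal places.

13.77 years

Set 1340·e^(0.41t) = 26600·e^(0.193t).
e^((0.41 − 0.193)t) = 26600/1340 → e^(0.217·t) = 19.851.
0.217·t = ln(19.851) = 2.9882, so t = 2.9882/0.217 = 13.771.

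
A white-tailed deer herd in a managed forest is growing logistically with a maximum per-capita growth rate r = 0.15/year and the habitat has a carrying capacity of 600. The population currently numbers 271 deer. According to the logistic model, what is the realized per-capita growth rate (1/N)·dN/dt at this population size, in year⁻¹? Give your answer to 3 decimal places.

0.082 per year

(1/N)·dN/dt = r(1 − N/K) = 0.15 × (1 − 271/600).
= 0.15 × 0.54833 = 0.08225.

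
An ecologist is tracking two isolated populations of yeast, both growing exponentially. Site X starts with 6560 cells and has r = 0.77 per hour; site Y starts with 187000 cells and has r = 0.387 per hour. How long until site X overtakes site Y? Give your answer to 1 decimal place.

Set 6560·e^(0.77t) = 187000·e^(0.387t).
e^((0.77 − 0.387)t) = 187000/6560 → e^(0.383·t) = 28.506.
0.383·t = ln(28.506) = 3.3501, so t = 3.3501/0.383 = 8.747.

8.7 hours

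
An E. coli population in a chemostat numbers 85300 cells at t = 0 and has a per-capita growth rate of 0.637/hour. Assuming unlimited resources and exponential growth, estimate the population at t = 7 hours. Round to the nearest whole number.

N(t) = N₀·e^(rt) = 85300 × e^(0.637×7) = 85300 × e^4.459.
e^4.459 ≈ 86.401, so N ≈ 85300 × 86.401 = 7.370011×10^6.

7370011 cells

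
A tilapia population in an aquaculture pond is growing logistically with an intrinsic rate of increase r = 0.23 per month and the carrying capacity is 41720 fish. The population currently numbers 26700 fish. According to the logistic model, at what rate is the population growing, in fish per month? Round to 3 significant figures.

2210 fish per month

dN/dt = rN(1 − N/K) = 0.23 × 26700 × (1 − 26700/41720).
1 − 26700/41720 = 0.36002; dN/dt = 0.23 × 26700 × 0.36002 = 2210.9.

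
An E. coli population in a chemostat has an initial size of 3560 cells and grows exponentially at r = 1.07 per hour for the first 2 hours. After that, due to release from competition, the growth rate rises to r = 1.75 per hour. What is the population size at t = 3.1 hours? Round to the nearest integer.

Phase 1: N(2) = 3560·e^(1.07×2) = 3560·e^2.14 = 30258.
Phase 2 runs for 3.1 − 2 = 1.1 hours at r = 1.75.
N(3.1) = 30258·e^(1.75×1.1) = 30258·e^1.925 = 207423.

207423 cells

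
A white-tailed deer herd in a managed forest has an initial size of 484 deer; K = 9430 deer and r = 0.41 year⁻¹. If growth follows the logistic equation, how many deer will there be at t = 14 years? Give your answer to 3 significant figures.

8900 deer

A = (K − N₀)/N₀ = (9430 − 484)/484 = 18.483.
N(t) = K/(1 + A·e^(−rt)) = 9430/(1 + 18.483×e^(−0.41×14)).
e^(−5.74) = 0.0032148; denominator = 1 + 18.483×0.0032148 = 1.0594.
N = 9430/1.0594 = 8901.1.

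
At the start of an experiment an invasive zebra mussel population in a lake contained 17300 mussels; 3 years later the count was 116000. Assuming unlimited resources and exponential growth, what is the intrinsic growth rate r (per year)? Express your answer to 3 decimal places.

0.634 per year

From N(t) = N₀·e^(rt): e^(r·3) = 116000/17300 = 6.7052.
r·3 = ln(6.7052) = 1.9029, so r = 1.9029/3 = 0.63429.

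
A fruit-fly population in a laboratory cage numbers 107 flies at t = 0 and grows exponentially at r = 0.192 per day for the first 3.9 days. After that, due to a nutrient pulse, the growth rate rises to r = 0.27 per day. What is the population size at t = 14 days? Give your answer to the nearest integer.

3459 flies

Phase 1: N(3.9) = 107·e^(0.192×3.9) = 107·e^0.7488 = 226.247.
Phase 2 runs for 14 − 3.9 = 10.1 days at r = 0.27.
N(14) = 226.247·e^(0.27×10.1) = 226.247·e^2.727 = 3458.63.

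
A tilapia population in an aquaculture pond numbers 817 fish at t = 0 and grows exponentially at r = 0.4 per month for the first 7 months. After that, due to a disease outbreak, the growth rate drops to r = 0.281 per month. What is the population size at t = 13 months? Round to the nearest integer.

Phase 1: N(7) = 817·e^(0.4×7) = 817·e^2.8 = 13435.3.
Phase 2 runs for 13 − 7 = 6 months at r = 0.281.
N(13) = 13435.3·e^(0.281×6) = 13435.3·e^1.686 = 72521.6.

72522 fish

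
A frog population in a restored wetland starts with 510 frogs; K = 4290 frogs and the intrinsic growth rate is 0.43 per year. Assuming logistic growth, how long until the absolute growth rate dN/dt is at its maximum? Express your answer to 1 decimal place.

4.7 years

Logistic growth is fastest at N = K/2 = 2145.
A = (K − N₀)/N₀ = 7.4118. Set K/(1 + A·e^(−rt)) = K/2 → A·e^(−rt) = 1.
e^(−0.43t) = 1/7.4118 = 0.134921, so t = ln(7.4118)/0.43 = 2.0031/0.43 = 4.6583.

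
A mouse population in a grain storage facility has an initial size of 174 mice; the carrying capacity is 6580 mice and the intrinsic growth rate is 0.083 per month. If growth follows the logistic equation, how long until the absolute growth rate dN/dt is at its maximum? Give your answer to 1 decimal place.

Logistic growth is fastest at N = K/2 = 3290.
A = (K − N₀)/N₀ = 36.816. Set K/(1 + A·e^(−rt)) = K/2 → A·e^(−rt) = 1.
e^(−0.083t) = 1/36.816 = 0.027162, so t = ln(36.816)/0.083 = 3.6059/0.083 = 43.445.

43.4 months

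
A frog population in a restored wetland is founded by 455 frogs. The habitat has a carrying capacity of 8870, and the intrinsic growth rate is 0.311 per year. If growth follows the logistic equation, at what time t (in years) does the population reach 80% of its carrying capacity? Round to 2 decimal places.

A = (K − N₀)/N₀ = (8870 − 455)/455 = 18.495.
Solve 8870/(1 + 18.495·e^(−0.311t)) = 7096: 1 + 18.495·e^(−0.311t) = 1.25, so e^(−0.311t) = 0.0135175.
−0.311·t = ln(0.0135175) = -4.3038, so t = 4.3038/0.311 = 13.838.

13.84 years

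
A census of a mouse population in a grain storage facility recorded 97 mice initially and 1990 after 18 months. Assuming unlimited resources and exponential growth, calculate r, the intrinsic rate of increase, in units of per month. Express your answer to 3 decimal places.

From N(t) = N₀·e^(rt): e^(r·18) = 1990/97 = 20.515.
r·18 = ln(20.515) = 3.0212, so r = 3.0212/18 = 0.16784.

0.168 per month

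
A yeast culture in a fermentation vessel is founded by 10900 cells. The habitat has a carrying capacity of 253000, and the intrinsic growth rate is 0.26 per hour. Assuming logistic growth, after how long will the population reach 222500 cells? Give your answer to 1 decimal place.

19.6 hours

A = (K − N₀)/N₀ = (253000 − 10900)/10900 = 22.211.
Solve 253000/(1 + 22.211·e^(−0.26t)) = 222500: 1 + 22.211·e^(−0.26t) = 1.1371, so e^(−0.26t) = 0.00617165.
−0.26·t = ln(0.00617165) = -5.0878, so t = 5.0878/0.26 = 19.568.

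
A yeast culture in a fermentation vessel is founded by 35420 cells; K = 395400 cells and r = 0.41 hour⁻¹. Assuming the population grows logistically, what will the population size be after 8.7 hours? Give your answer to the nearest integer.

307223 cells

A = (K − N₀)/N₀ = (395400 − 35420)/35420 = 10.163.
N(t) = K/(1 + A·e^(−rt)) = 395400/(1 + 10.163×e^(−0.41×8.7)).
e^(−3.567) = 0.02824; denominator = 1 + 10.163×0.02824 = 1.287.
N = 395400/1.287 = 307223.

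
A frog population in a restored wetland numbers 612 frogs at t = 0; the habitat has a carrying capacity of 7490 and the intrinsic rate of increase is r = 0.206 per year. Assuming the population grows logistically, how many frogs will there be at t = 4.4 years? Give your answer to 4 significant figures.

1352 frogs

A = (K − N₀)/N₀ = (7490 − 612)/612 = 11.239.
N(t) = K/(1 + A·e^(−rt)) = 7490/(1 + 11.239×e^(−0.206×4.4)).
e^(−0.9064) = 0.40398; denominator = 1 + 11.239×0.40398 = 5.5401.
N = 7490/5.5401 = 1351.96.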